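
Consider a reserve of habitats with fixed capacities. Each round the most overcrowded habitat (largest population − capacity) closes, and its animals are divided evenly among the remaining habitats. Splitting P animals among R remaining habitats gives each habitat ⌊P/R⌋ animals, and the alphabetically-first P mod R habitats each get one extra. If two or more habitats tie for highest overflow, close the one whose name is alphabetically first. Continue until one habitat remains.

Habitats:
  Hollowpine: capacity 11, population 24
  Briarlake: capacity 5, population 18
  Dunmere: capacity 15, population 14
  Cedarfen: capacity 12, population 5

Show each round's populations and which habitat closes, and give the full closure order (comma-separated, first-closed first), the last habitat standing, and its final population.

Closure order: Briarlake, Hollowpine, Dunmere
Last habitat: Cedarfen with 61 animals

Round 1: Briarlake=18 Cedarfen=5 Dunmere=14 Hollowpine=24 → close Briarlake (overflow 13)
  18÷3 = 6 each, +1 to first 0
Round 2: Cedarfen=11 Dunmere=20 Hollowpine=30 → close Hollowpine (overflow 19)
  30÷2 = 15 each, +1 to first 0
Round 3: Cedarfen=26 Dunmere=35 → close Dunmere (overflow 20)
  35÷1 = 35 each, +1 to first 0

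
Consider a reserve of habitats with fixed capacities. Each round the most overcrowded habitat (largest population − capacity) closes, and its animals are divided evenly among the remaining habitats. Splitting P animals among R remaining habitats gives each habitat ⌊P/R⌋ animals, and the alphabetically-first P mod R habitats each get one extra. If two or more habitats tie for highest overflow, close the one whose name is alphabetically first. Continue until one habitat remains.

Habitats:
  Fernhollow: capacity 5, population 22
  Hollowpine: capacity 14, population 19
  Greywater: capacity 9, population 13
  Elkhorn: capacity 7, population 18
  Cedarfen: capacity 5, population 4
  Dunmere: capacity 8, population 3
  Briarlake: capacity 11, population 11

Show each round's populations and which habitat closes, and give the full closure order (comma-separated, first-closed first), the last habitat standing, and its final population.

Round 1: Briarlake=11 Cedarfen=4 Dunmere=3 Elkhorn=18 Fernhollow=22 Greywater=13 Hollowpine=19 → close Fernhollow (overflow 17)
  22÷6 = 3 each, +1 to first 4
Round 2: Briarlake=15 Cedarfen=8 Dunmere=7 Elkhorn=22 Greywater=16 Hollowpine=22 → close Elkhorn (overflow 15)
  22÷5 = 4 each, +1 to first 2
Round 3: Briarlake=20 Cedarfen=13 Dunmere=11 Greywater=20 Hollowpine=26 → close Hollowpine (overflow 12)
  26÷4 = 6 each, +1 to first 2
Round 4: Briarlake=27 Cedarfen=20 Dunmere=17 Greywater=26 → close Greywater (overflow 17)
  26÷3 = 8 each, +1 to first 2
Round 5: Briarlake=36 Cedarfen=29 Dunmere=25 → close Briarlake (overflow 25)
  36÷2 = 18 each, +1 to first 0
Round 6: Cedarfen=47 Dunmere=43 → close Cedarfen (overflow 42)
  47÷1 = 47 each, +1 to first 0

Closure order: Fernhollow, Elkhorn, Hollowpine, Greywater, Briarlake, Cedarfen
Last habitat: Dunmere with 90 animals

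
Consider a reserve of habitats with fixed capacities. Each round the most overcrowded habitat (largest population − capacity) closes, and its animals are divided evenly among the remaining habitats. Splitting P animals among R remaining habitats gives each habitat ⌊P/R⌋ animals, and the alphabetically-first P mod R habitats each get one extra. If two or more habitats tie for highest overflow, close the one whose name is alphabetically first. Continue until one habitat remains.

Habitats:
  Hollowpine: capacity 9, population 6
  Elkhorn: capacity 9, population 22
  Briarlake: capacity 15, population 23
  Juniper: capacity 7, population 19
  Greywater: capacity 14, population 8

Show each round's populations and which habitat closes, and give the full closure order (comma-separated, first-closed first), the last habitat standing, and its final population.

Round 1: Briarlake=23 Elkhorn=22 Greywater=8 Hollowpine=6 Juniper=19 → close Elkhorn (overflow 13)
  22÷4 = 5 each, +1 to first 2
Round 2: Briarlake=29 Greywater=14 Hollowpine=11 Juniper=24 → close Juniper (overflow 17)
  24÷3 = 8 each, +1 to first 0
Round 3: Briarlake=37 Greywater=22 Hollowpine=19 → close Briarlake (overflow 22)
  37÷2 = 18 each, +1 to first 1
Round 4: Greywater=41 Hollowpine=37 → close Hollowpine (overflow 28)
  37÷1 = 37 each, +1 to first 0

Closure order: Elkhorn, Juniper, Briarlake, Hollowpine
Last habitat: Greywater with 78 animals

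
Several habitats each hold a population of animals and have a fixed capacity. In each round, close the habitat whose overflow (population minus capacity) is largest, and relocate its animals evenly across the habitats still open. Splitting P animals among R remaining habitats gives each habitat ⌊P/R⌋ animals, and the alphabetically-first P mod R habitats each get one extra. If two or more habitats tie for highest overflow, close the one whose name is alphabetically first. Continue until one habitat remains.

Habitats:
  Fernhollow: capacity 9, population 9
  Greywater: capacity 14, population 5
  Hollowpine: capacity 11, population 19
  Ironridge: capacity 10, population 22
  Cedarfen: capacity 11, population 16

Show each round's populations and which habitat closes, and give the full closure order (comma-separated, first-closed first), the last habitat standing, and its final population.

Closure order: Ironridge, Hollowpine, Cedarfen, Fernhollow
Last habitat: Greywater with 71 animals

Round 1: Cedarfen=16 Fernhollow=9 Greywater=5 Hollowpine=19 Ironridge=22 → close Ironridge (overflow 12)
  22÷4 = 5 each, +1 to first 2
Round 2: Cedarfen=22 Fernhollow=15 Greywater=10 Hollowpine=24 → close Hollowpine (overflow 13)
  24÷3 = 8 each, +1 to first 0
Round 3: Cedarfen=30 Fernhollow=23 Greywater=18 → close Cedarfen (overflow 19)
  30÷2 = 15 each, +1 to first 0
Round 4: Fernhollow=38 Greywater=33 → close Fernhollow (overflow 29)
  38÷1 = 38 each, +1 to first 0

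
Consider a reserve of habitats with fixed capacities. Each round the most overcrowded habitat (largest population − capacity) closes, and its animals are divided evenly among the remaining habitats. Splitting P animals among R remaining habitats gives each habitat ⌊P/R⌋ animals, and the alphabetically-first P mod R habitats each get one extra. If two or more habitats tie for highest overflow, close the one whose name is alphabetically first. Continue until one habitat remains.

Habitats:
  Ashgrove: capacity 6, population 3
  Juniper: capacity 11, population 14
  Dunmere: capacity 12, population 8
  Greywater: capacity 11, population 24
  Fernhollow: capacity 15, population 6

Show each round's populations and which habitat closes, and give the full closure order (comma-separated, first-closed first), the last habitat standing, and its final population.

Round 1: Ashgrove=3 Dunmere=8 Fernhollow=6 Greywater=24 Juniper=14 → close Greywater (overflow 13)
  24÷4 = 6 each, +1 to first 0
Round 2: Ashgrove=9 Dunmere=14 Fernhollow=12 Juniper=20 → close Juniper (overflow 9)
  20÷3 = 6 each, +1 to first 2
Round 3: Ashgrove=16 Dunmere=21 Fernhollow=18 → close Ashgrove (overflow 10)
  16÷2 = 8 each, +1 to first 0
Round 4: Dunmere=29 Fernhollow=26 → close Dunmere (overflow 17)
  29÷1 = 29 each, +1 to first 0

Closure order: Greywater, Juniper, Ashgrove, Dunmere
Last habitat: Fernhollow with 55 animals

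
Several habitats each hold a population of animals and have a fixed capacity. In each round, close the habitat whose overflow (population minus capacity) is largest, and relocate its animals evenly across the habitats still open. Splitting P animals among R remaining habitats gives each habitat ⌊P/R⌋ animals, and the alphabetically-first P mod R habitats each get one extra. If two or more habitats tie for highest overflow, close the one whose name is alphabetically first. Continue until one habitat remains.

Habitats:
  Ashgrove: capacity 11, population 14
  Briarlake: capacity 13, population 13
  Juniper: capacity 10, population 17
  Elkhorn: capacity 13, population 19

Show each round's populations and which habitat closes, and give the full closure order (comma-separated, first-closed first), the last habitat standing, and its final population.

Closure order: Juniper, Elkhorn, Ashgrove
Last habitat: Briarlake with 63 animals

Round 1: Ashgrove=14 Briarlake=13 Elkhorn=19 Juniper=17 → close Juniper (overflow 7)
  17÷3 = 5 each, +1 to first 2
Round 2: Ashgrove=20 Briarlake=19 Elkhorn=24 → close Elkhorn (overflow 11)
  24÷2 = 12 each, +1 to first 0
Round 3: Ashgrove=32 Briarlake=31 → close Ashgrove (overflow 21)
  32÷1 = 32 each, +1 to first 0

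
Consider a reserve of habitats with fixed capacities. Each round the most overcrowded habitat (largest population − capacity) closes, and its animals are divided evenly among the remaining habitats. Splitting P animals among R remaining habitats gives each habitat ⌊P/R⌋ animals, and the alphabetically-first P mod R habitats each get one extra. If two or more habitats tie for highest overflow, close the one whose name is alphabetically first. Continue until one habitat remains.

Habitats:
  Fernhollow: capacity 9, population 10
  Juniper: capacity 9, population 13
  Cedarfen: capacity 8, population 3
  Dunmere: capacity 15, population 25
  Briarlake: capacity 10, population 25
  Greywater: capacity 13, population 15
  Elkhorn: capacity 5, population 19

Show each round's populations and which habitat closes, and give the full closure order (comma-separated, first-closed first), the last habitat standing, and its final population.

Closure order: Briarlake, Elkhorn, Dunmere, Juniper, Fernhollow, Greywater
Last habitat: Cedarfen with 110 animals

Round 1: Briarlake=25 Cedarfen=3 Dunmere=25 Elkhorn=19 Fernhollow=10 Greywater=15 Juniper=13 → close Briarlake (overflow 15)
  25÷6 = 4 each, +1 to first 1
Round 2: Cedarfen=8 Dunmere=29 Elkhorn=23 Fernhollow=14 Greywater=19 Juniper=17 → close Elkhorn (overflow 18)
  23÷5 = 4 each, +1 to first 3
Round 3: Cedarfen=13 Dunmere=34 Fernhollow=19 Greywater=23 Juniper=21 → close Dunmere (overflow 19)
  34÷4 = 8 each, +1 to first 2
Round 4: Cedarfen=22 Fernhollow=28 Greywater=31 Juniper=29 → close Juniper (overflow 20)
  29÷3 = 9 each, +1 to first 2
Round 5: Cedarfen=32 Fernhollow=38 Greywater=40 → close Fernhollow (overflow 29)
  38÷2 = 19 each, +1 to first 0
Round 6: Cedarfen=51 Greywater=59 → close Greywater (overflow 46)
  59÷1 = 59 each, +1 to first 0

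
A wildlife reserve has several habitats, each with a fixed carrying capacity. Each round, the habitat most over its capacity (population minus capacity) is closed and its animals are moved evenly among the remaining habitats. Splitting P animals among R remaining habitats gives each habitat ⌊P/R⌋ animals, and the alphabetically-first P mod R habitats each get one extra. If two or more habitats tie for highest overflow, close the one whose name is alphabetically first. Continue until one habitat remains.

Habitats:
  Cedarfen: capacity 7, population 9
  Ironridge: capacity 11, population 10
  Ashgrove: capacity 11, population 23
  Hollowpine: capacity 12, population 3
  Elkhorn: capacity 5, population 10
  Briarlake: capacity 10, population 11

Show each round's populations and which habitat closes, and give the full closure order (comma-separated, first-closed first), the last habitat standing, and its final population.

Closure order: Ashgrove, Elkhorn, Cedarfen, Briarlake, Ironridge
Last habitat: Hollowpine with 66 animals

Round 1: Ashgrove=23 Briarlake=11 Cedarfen=9 Elkhorn=10 Hollowpine=3 Ironridge=10 → close Ashgrove (overflow 12)
  23÷5 = 4 each, +1 to first 3
Round 2: Briarlake=16 Cedarfen=14 Elkhorn=15 Hollowpine=7 Ironridge=14 → close Elkhorn (overflow 10)
  15÷4 = 3 each, +1 to first 3
Round 3: Briarlake=20 Cedarfen=18 Hollowpine=11 Ironridge=17 → close Cedarfen (overflow 11)
  18÷3 = 6 each, +1 to first 0
Round 4: Briarlake=26 Hollowpine=17 Ironridge=23 → close Briarlake (overflow 16)
  26÷2 = 13 each, +1 to first 0
Round 5: Hollowpine=30 Ironridge=36 → close Ironridge (overflow 25)
  36÷1 = 36 each, +1 to first 0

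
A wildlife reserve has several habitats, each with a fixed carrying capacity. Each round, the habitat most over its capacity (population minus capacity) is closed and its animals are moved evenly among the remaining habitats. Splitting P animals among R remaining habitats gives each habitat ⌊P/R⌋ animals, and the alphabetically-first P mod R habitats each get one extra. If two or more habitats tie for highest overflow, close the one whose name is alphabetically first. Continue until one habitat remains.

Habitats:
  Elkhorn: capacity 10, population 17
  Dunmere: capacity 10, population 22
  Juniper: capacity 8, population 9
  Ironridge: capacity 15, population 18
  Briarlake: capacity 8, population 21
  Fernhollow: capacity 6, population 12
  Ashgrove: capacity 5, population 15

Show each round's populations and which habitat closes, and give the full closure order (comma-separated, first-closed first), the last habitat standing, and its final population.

Round 1: Ashgrove=15 Briarlake=21 Dunmere=22 Elkhorn=17 Fernhollow=12 Ironridge=18 Juniper=9 → close Briarlake (overflow 13)
  21÷6 = 3 each, +1 to first 3
Round 2: Ashgrove=19 Dunmere=26 Elkhorn=21 Fernhollow=15 Ironridge=21 Juniper=12 → close Dunmere (overflow 16)
  26÷5 = 5 each, +1 to first 1
Round 3: Ashgrove=25 Elkhorn=26 Fernhollow=20 Ironridge=26 Juniper=17 → close Ashgrove (overflow 20)
  25÷4 = 6 each, +1 to first 1
Round 4: Elkhorn=33 Fernhollow=26 Ironridge=32 Juniper=23 → close Elkhorn (overflow 23)
  33÷3 = 11 each, +1 to first 0
Round 5: Fernhollow=37 Ironridge=43 Juniper=34 → close Fernhollow (overflow 31)
  37÷2 = 18 each, +1 to first 1
Round 6: Ironridge=62 Juniper=52 → close Ironridge (overflow 47)
  62÷1 = 62 each, +1 to first 0

Closure order: Briarlake, Dunmere, Ashgrove, Elkhorn, Fernhollow, Ironridge
Last habitat: Juniper with 114 animals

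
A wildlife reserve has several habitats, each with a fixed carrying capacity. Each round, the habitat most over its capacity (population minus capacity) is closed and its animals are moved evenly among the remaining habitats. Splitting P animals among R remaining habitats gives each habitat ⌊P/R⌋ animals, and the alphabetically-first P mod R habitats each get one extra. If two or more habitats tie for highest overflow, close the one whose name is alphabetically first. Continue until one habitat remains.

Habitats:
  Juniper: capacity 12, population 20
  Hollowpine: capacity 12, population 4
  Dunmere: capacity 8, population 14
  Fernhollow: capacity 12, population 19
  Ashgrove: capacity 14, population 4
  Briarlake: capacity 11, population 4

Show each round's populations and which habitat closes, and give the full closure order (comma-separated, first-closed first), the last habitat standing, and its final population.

Closure order: Juniper, Fernhollow, Dunmere, Briarlake, Hollowpine
Last habitat: Ashgrove with 65 animals

Round 1: Ashgrove=4 Briarlake=4 Dunmere=14 Fernhollow=19 Hollowpine=4 Juniper=20 → close Juniper (overflow 8)
  20÷5 = 4 each, +1 to first 0
Round 2: Ashgrove=8 Briarlake=8 Dunmere=18 Fernhollow=23 Hollowpine=8 → close Fernhollow (overflow 11)
  23÷4 = 5 each, +1 to first 3
Round 3: Ashgrove=14 Briarlake=14 Dunmere=24 Hollowpine=13 → close Dunmere (overflow 16)
  24÷3 = 8 each, +1 to first 0
Round 4: Ashgrove=22 Briarlake=22 Hollowpine=21 → close Briarlake (overflow 11)
  22÷2 = 11 each, +1 to first 0
Round 5: Ashgrove=33 Hollowpine=32 → close Hollowpine (overflow 20)
  32÷1 = 32 each, +1 to first 0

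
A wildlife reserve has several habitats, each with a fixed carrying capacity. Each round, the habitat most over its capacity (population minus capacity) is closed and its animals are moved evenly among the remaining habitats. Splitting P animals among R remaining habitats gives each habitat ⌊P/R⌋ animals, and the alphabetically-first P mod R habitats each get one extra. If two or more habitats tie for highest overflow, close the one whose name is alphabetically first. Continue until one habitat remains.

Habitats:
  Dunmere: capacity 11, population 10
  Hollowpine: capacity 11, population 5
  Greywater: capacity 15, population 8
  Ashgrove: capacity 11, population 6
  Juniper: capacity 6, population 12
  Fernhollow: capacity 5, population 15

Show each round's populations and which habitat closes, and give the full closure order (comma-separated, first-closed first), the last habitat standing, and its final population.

Closure order: Fernhollow, Juniper, Dunmere, Ashgrove, Greywater
Last habitat: Hollowpine with 56 animals

Round 1: Ashgrove=6 Dunmere=10 Fernhollow=15 Greywater=8 Hollowpine=5 Juniper=12 → close Fernhollow (overflow 10)
  15÷5 = 3 each, +1 to first 0
Round 2: Ashgrove=9 Dunmere=13 Greywater=11 Hollowpine=8 Juniper=15 → close Juniper (overflow 9)
  15÷4 = 3 each, +1 to first 3
Round 3: Ashgrove=13 Dunmere=17 Greywater=15 Hollowpine=11 → close Dunmere (overflow 6)
  17÷3 = 5 each, +1 to first 2
Round 4: Ashgrove=19 Greywater=21 Hollowpine=16 → close Ashgrove (overflow 8)
  19÷2 = 9 each, +1 to first 1
Round 5: Greywater=31 Hollowpine=25 → close Greywater (overflow 16)
  31÷1 = 31 each, +1 to first 0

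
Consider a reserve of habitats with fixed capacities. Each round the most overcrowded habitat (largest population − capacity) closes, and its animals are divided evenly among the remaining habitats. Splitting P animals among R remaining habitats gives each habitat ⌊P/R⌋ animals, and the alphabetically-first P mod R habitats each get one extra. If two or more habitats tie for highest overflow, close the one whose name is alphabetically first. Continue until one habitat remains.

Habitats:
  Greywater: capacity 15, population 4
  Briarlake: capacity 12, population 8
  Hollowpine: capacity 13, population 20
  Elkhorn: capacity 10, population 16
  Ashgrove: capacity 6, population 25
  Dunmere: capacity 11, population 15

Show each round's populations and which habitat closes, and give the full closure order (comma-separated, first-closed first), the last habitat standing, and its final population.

Closure order: Ashgrove, Hollowpine, Elkhorn, Dunmere, Briarlake
Last habitat: Greywater with 88 animals

Round 1: Ashgrove=25 Briarlake=8 Dunmere=15 Elkhorn=16 Greywater=4 Hollowpine=20 → close Ashgrove (overflow 19)
  25÷5 = 5 each, +1 to first 0
Round 2: Briarlake=13 Dunmere=20 Elkhorn=21 Greywater=9 Hollowpine=25 → close Hollowpine (overflow 12)
  25÷4 = 6 each, +1 to first 1
Round 3: Briarlake=20 Dunmere=26 Elkhorn=27 Greywater=15 → close Elkhorn (overflow 17)
  27÷3 = 9 each, +1 to first 0
Round 4: Briarlake=29 Dunmere=35 Greywater=24 → close Dunmere (overflow 24)
  35÷2 = 17 each, +1 to first 1
Round 5: Briarlake=47 Greywater=41 → close Briarlake (overflow 35)
  47÷1 = 47 each, +1 to first 0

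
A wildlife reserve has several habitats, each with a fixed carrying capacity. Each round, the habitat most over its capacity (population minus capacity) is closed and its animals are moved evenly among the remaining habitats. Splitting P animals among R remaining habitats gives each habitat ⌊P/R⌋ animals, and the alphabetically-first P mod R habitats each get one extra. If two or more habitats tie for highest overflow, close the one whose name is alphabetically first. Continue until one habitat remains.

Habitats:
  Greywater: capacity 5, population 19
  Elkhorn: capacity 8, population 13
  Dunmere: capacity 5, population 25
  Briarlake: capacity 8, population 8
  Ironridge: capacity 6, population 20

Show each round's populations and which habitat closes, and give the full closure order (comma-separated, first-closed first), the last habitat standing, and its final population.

Round 1: Briarlake=8 Dunmere=25 Elkhorn=13 Greywater=19 Ironridge=20 → close Dunmere (overflow 20)
  25÷4 = 6 each, +1 to first 1
Round 2: Briarlake=15 Elkhorn=19 Greywater=25 Ironridge=26 → close Greywater (overflow 20)
  25÷3 = 8 each, +1 to first 1
Round 3: Briarlake=24 Elkhorn=27 Ironridge=34 → close Ironridge (overflow 28)
  34÷2 = 17 each, +1 to first 0
Round 4: Briarlake=41 Elkhorn=44 → close Elkhorn (overflow 36)
  44÷1 = 44 each, +1 to first 0

Closure order: Dunmere, Greywater, Ironridge, Elkhorn
Last habitat: Briarlake with 85 animals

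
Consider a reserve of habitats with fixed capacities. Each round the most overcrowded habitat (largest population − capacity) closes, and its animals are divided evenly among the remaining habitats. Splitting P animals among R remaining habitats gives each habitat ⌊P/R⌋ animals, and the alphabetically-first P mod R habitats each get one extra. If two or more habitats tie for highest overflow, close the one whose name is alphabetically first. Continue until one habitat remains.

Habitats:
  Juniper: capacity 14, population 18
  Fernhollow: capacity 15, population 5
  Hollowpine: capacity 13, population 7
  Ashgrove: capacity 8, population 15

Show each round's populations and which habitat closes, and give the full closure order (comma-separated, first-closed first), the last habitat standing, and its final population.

Closure order: Ashgrove, Juniper, Hollowpine
Last habitat: Fernhollow with 45 animals

Round 1: Ashgrove=15 Fernhollow=5 Hollowpine=7 Juniper=18 → close Ashgrove (overflow 7)
  15÷3 = 5 each, +1 to first 0
Round 2: Fernhollow=10 Hollowpine=12 Juniper=23 → close Juniper (overflow 9)
  23÷2 = 11 each, +1 to first 1
Round 3: Fernhollow=22 Hollowpine=23 → close Hollowpine (overflow 10)
  23÷1 = 23 each, +1 to first 0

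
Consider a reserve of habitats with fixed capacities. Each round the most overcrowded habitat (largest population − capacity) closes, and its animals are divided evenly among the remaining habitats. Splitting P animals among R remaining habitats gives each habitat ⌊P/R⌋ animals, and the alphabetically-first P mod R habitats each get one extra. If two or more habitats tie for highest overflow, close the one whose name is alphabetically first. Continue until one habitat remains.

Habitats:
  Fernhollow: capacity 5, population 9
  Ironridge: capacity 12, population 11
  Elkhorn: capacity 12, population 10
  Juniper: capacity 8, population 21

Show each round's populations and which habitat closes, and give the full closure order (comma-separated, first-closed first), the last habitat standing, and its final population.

Round 1: Elkhorn=10 Fernhollow=9 Ironridge=11 Juniper=21 → close Juniper (overflow 13)
  21÷3 = 7 each, +1 to first 0
Round 2: Elkhorn=17 Fernhollow=16 Ironridge=18 → close Fernhollow (overflow 11)
  16÷2 = 8 each, +1 to first 0
Round 3: Elkhorn=25 Ironridge=26 → close Ironridge (overflow 14)
  26÷1 = 26 each, +1 to first 0

Closure order: Juniper, Fernhollow, Ironridge
Last habitat: Elkhorn with 51 animals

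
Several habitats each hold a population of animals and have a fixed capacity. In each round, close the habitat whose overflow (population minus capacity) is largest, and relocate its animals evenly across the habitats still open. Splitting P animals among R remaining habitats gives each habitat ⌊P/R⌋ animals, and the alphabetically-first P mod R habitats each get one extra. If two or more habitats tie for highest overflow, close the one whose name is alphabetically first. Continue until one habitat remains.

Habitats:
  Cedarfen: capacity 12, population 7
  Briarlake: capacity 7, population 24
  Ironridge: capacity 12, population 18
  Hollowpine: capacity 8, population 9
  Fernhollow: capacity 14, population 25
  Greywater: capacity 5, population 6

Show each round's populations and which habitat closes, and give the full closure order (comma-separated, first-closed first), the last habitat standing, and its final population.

Round 1: Briarlake=24 Cedarfen=7 Fernhollow=25 Greywater=6 Hollowpine=9 Ironridge=18 → close Briarlake (overflow 17)
  24÷5 = 4 each, +1 to first 4
Round 2: Cedarfen=12 Fernhollow=30 Greywater=11 Hollowpine=14 Ironridge=22 → close Fernhollow (overflow 16)
  30÷4 = 7 each, +1 to first 2
Round 3: Cedarfen=20 Greywater=19 Hollowpine=21 Ironridge=29 → close Ironridge (overflow 17)
  29÷3 = 9 each, +1 to first 2
Round 4: Cedarfen=30 Greywater=29 Hollowpine=30 → close Greywater (overflow 24)
  29÷2 = 14 each, +1 to first 1
Round 5: Cedarfen=45 Hollowpine=44 → close Hollowpine (overflow 36)
  44÷1 = 44 each, +1 to first 0

Closure order: Briarlake, Fernhollow, Ironridge, Greywater, Hollowpine
Last habitat: Cedarfen with 89 animals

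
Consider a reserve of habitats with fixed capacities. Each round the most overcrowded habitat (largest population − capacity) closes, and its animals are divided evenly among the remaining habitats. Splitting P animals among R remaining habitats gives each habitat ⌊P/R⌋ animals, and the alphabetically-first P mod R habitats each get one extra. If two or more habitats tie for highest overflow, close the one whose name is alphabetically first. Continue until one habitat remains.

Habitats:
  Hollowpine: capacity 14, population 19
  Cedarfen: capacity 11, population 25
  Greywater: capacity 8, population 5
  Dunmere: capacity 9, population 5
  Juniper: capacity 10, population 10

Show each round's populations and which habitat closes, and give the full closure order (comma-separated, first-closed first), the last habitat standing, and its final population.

Round 1: Cedarfen=25 Dunmere=5 Greywater=5 Hollowpine=19 Juniper=10 → close Cedarfen (overflow 14)
  25÷4 = 6 each, +1 to first 1
Round 2: Dunmere=12 Greywater=11 Hollowpine=25 Juniper=16 → close Hollowpine (overflow 11)
  25÷3 = 8 each, +1 to first 1
Round 3: Dunmere=21 Greywater=19 Juniper=24 → close Juniper (overflow 14)
  24÷2 = 12 each, +1 to first 0
Round 4: Dunmere=33 Greywater=31 → close Dunmere (overflow 24)
  33÷1 = 33 each, +1 to first 0

Closure order: Cedarfen, Hollowpine, Juniper, Dunmere
Last habitat: Greywater with 64 animals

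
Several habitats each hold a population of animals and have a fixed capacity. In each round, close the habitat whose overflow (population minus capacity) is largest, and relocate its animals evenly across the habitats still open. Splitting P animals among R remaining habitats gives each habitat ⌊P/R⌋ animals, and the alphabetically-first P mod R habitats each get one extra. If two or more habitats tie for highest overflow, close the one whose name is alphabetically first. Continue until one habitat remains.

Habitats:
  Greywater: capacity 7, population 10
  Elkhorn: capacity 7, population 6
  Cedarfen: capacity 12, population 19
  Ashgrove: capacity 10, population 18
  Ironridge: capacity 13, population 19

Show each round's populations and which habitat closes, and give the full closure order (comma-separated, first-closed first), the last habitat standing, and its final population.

Round 1: Ashgrove=18 Cedarfen=19 Elkhorn=6 Greywater=10 Ironridge=19 → close Ashgrove (overflow 8)
  18÷4 = 4 each, +1 to first 2
Round 2: Cedarfen=24 Elkhorn=11 Greywater=14 Ironridge=23 → close Cedarfen (overflow 12)
  24÷3 = 8 each, +1 to first 0
Round 3: Elkhorn=19 Greywater=22 Ironridge=31 → close Ironridge (overflow 18)
  31÷2 = 15 each, +1 to first 1
Round 4: Elkhorn=35 Greywater=37 → close Greywater (overflow 30)
  37÷1 = 37 each, +1 to first 0

Closure order: Ashgrove, Cedarfen, Ironridge, Greywater
Last habitat: Elkhorn with 72 animals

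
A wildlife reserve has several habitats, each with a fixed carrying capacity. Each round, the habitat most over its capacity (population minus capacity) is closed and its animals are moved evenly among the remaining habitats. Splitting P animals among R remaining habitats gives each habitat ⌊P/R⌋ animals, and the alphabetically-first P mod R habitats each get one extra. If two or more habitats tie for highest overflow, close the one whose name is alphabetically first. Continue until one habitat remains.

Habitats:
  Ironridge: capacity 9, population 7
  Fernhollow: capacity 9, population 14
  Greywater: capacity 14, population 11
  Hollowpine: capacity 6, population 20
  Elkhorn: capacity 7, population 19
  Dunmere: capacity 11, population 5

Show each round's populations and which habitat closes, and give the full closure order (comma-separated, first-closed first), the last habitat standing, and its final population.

Round 1: Dunmere=5 Elkhorn=19 Fernhollow=14 Greywater=11 Hollowpine=20 Ironridge=7 → close Hollowpine (overflow 14)
  20÷5 = 4 each, +1 to first 0
Round 2: Dunmere=9 Elkhorn=23 Fernhollow=18 Greywater=15 Ironridge=11 → close Elkhorn (overflow 16)
  23÷4 = 5 each, +1 to first 3
Round 3: Dunmere=15 Fernhollow=24 Greywater=21 Ironridge=16 → close Fernhollow (overflow 15)
  24÷3 = 8 each, +1 to first 0
Round 4: Dunmere=23 Greywater=29 Ironridge=24 → close Greywater (overflow 15)
  29÷2 = 14 each, +1 to first 1
Round 5: Dunmere=38 Ironridge=38 → close Ironridge (overflow 29)
  38÷1 = 38 each, +1 to first 0

Closure order: Hollowpine, Elkhorn, Fernhollow, Greywater, Ironridge
Last habitat: Dunmere with 76 animals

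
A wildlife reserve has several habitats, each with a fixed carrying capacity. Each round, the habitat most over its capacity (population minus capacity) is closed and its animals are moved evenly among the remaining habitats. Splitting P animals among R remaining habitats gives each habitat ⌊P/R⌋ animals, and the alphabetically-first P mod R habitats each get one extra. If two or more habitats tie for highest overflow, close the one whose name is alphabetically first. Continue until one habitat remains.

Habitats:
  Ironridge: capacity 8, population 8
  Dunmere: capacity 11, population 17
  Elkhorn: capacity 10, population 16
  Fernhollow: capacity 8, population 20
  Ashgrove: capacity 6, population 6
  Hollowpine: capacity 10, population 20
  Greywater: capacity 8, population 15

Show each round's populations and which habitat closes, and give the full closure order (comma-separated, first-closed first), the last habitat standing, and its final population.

Round 1: Ashgrove=6 Dunmere=17 Elkhorn=16 Fernhollow=20 Greywater=15 Hollowpine=20 Ironridge=8 → close Fernhollow (overflow 12)
  20÷6 = 3 each, +1 to first 2
Round 2: Ashgrove=10 Dunmere=21 Elkhorn=19 Greywater=18 Hollowpine=23 Ironridge=11 → close Hollowpine (overflow 13)
  23÷5 = 4 each, +1 to first 3
Round 3: Ashgrove=15 Dunmere=26 Elkhorn=24 Greywater=22 Ironridge=15 → close Dunmere (overflow 15)
  26÷4 = 6 each, +1 to first 2
Round 4: Ashgrove=22 Elkhorn=31 Greywater=28 Ironridge=21 → close Elkhorn (overflow 21)
  31÷3 = 10 each, +1 to first 1
Round 5: Ashgrove=33 Greywater=38 Ironridge=31 → close Greywater (overflow 30)
  38÷2 = 19 each, +1 to first 0
Round 6: Ashgrove=52 Ironridge=50 → close Ashgrove (overflow 46)
  52÷1 = 52 each, +1 to first 0

Closure order: Fernhollow, Hollowpine, Dunmere, Elkhorn, Greywater, Ashgrove
Last habitat: Ironridge with 102 animals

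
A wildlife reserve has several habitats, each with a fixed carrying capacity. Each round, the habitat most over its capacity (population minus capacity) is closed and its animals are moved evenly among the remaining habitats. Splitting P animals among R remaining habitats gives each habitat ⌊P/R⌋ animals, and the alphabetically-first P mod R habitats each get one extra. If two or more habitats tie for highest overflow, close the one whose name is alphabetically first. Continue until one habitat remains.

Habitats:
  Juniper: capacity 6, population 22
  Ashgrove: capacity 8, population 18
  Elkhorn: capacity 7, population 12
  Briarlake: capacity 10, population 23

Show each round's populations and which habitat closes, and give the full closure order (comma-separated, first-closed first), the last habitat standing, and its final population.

Closure order: Juniper, Briarlake, Ashgrove
Last habitat: Elkhorn with 75 animals

Round 1: Ashgrove=18 Briarlake=23 Elkhorn=12 Juniper=22 → close Juniper (overflow 16)
  22÷3 = 7 each, +1 to first 1
Round 2: Ashgrove=26 Briarlake=30 Elkhorn=19 → close Briarlake (overflow 20)
  30÷2 = 15 each, +1 to first 0
Round 3: Ashgrove=41 Elkhorn=34 → close Ashgrove (overflow 33)
  41÷1 = 41 each, +1 to first 0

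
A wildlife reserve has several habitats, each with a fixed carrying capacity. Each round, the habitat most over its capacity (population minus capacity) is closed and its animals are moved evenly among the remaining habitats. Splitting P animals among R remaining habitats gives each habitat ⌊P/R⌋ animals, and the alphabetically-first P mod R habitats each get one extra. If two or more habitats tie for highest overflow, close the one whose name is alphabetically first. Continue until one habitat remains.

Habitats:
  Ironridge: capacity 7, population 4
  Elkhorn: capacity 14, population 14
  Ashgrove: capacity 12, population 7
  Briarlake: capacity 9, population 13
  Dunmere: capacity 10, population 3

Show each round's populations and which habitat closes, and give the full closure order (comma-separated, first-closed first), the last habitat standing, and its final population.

Round 1: Ashgrove=7 Briarlake=13 Dunmere=3 Elkhorn=14 Ironridge=4 → close Briarlake (overflow 4)
  13÷4 = 3 each, +1 to first 1
Round 2: Ashgrove=11 Dunmere=6 Elkhorn=17 Ironridge=7 → close Elkhorn (overflow 3)
  17÷3 = 5 each, +1 to first 2
Round 3: Ashgrove=17 Dunmere=12 Ironridge=12 → close Ashgrove (overflow 5)
  17÷2 = 8 each, +1 to first 1
Round 4: Dunmere=21 Ironridge=20 → close Ironridge (overflow 13)
  20÷1 = 20 each, +1 to first 0

Closure order: Briarlake, Elkhorn, Ashgrove, Ironridge
Last habitat: Dunmere with 41 animals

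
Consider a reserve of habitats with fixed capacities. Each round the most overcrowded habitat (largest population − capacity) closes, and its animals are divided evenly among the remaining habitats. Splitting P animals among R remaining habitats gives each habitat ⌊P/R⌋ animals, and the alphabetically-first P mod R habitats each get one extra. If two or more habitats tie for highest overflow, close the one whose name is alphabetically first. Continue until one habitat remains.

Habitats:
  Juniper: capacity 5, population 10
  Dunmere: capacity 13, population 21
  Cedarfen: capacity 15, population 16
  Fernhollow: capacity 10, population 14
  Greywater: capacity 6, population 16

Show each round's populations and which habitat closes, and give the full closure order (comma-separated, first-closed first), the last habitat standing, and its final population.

Closure order: Greywater, Dunmere, Juniper, Fernhollow
Last habitat: Cedarfen with 77 animals

Round 1: Cedarfen=16 Dunmere=21 Fernhollow=14 Greywater=16 Juniper=10 → close Greywater (overflow 10)
  16÷4 = 4 each, +1 to first 0
Round 2: Cedarfen=20 Dunmere=25 Fernhollow=18 Juniper=14 → close Dunmere (overflow 12)
  25÷3 = 8 each, +1 to first 1
Round 3: Cedarfen=29 Fernhollow=26 Juniper=22 → close Juniper (overflow 17)
  22÷2 = 11 each, +1 to first 0
Round 4: Cedarfen=40 Fernhollow=37 → close Fernhollow (overflow 27)
  37÷1 = 37 each, +1 to first 0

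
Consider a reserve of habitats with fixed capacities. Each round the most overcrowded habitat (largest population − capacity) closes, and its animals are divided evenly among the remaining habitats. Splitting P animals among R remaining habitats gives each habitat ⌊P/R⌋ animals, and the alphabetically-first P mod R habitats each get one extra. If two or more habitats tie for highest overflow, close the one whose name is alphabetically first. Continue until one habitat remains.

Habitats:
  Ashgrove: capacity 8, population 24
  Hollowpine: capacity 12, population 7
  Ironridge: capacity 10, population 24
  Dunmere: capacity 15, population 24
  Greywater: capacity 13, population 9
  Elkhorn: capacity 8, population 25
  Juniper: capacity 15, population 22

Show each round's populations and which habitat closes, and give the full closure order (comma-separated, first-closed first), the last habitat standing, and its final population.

Round 1: Ashgrove=24 Dunmere=24 Elkhorn=25 Greywater=9 Hollowpine=7 Ironridge=24 Juniper=22 → close Elkhorn (overflow 17)
  25÷6 = 4 each, +1 to first 1
Round 2: Ashgrove=29 Dunmere=28 Greywater=13 Hollowpine=11 Ironridge=28 Juniper=26 → close Ashgrove (overflow 21)
  29÷5 = 5 each, +1 to first 4
Round 3: Dunmere=34 Greywater=19 Hollowpine=17 Ironridge=34 Juniper=31 → close Ironridge (overflow 24)
  34÷4 = 8 each, +1 to first 2
Round 4: Dunmere=43 Greywater=28 Hollowpine=25 Juniper=39 → close Dunmere (overflow 28)
  43÷3 = 14 each, +1 to first 1
Round 5: Greywater=43 Hollowpine=39 Juniper=53 → close Juniper (overflow 38)
  53÷2 = 26 each, +1 to first 1
Round 6: Greywater=70 Hollowpine=65 → close Greywater (overflow 57)
  70÷1 = 70 each, +1 to first 0

Closure order: Elkhorn, Ashgrove, Ironridge, Dunmere, Juniper, Greywater
Last habitat: Hollowpine with 135 animals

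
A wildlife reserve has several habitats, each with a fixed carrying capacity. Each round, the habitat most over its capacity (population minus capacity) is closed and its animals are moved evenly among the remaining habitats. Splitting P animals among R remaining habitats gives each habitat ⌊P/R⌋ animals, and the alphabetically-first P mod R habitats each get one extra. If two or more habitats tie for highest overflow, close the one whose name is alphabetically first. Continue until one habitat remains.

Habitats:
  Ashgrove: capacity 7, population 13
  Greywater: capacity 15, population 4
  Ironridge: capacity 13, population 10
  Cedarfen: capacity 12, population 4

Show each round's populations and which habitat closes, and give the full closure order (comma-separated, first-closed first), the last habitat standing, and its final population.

Round 1: Ashgrove=13 Cedarfen=4 Greywater=4 Ironridge=10 → close Ashgrove (overflow 6)
  13÷3 = 4 each, +1 to first 1
Round 2: Cedarfen=9 Greywater=8 Ironridge=14 → close Ironridge (overflow 1)
  14÷2 = 7 each, +1 to first 0
Round 3: Cedarfen=16 Greywater=15 → close Cedarfen (overflow 4)
  16÷1 = 16 each, +1 to first 0

Closure order: Ashgrove, Ironridge, Cedarfen
Last habitat: Greywater with 31 animals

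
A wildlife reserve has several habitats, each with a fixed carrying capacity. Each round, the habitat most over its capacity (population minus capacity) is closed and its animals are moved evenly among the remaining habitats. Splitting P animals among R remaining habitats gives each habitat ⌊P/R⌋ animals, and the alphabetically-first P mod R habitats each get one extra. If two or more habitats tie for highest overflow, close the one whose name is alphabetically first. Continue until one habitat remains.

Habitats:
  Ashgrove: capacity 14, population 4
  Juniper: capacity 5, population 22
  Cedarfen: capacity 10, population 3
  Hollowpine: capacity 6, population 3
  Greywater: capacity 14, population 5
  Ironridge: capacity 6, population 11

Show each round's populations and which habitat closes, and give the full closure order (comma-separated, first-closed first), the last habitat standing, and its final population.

Closure order: Juniper, Ironridge, Hollowpine, Cedarfen, Ashgrove
Last habitat: Greywater with 48 animals

Round 1: Ashgrove=4 Cedarfen=3 Greywater=5 Hollowpine=3 Ironridge=11 Juniper=22 → close Juniper (overflow 17)
  22÷5 = 4 each, +1 to first 2
Round 2: Ashgrove=9 Cedarfen=8 Greywater=9 Hollowpine=7 Ironridge=15 → close Ironridge (overflow 9)
  15÷4 = 3 each, +1 to first 3
Round 3: Ashgrove=13 Cedarfen=12 Greywater=13 Hollowpine=10 → close Hollowpine (overflow 4)
  10÷3 = 3 each, +1 to first 1
Round 4: Ashgrove=17 Cedarfen=15 Greywater=16 → close Cedarfen (overflow 5)
  15÷2 = 7 each, +1 to first 1
Round 5: Ashgrove=25 Greywater=23 → close Ashgrove (overflow 11)
  25÷1 = 25 each, +1 to first 0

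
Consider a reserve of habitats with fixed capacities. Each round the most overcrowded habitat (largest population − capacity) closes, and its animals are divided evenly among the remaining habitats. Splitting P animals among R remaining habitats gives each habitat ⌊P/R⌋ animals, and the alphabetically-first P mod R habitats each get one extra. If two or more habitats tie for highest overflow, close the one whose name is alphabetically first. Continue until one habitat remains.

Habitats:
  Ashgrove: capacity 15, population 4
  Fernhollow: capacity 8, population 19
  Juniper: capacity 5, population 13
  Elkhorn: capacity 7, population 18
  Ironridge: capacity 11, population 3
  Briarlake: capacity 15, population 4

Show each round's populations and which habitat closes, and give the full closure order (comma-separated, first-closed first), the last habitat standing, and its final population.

Round 1: Ashgrove=4 Briarlake=4 Elkhorn=18 Fernhollow=19 Ironridge=3 Juniper=13 → close Elkhorn (overflow 11)
  18÷5 = 3 each, +1 to first 3
Round 2: Ashgrove=8 Briarlake=8 Fernhollow=23 Ironridge=6 Juniper=16 → close Fernhollow (overflow 15)
  23÷4 = 5 each, +1 to first 3
Round 3: Ashgrove=14 Briarlake=14 Ironridge=12 Juniper=21 → close Juniper (overflow 16)
  21÷3 = 7 each, +1 to first 0
Round 4: Ashgrove=21 Briarlake=21 Ironridge=19 → close Ironridge (overflow 8)
  19÷2 = 9 each, +1 to first 1
Round 5: Ashgrove=31 Briarlake=30 → close Ashgrove (overflow 16)
  31÷1 = 31 each, +1 to first 0

Closure order: Elkhorn, Fernhollow, Juniper, Ironridge, Ashgrove
Last habitat: Briarlake with 61 animals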